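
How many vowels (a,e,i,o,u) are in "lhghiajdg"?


Input: lhghiajdg
Checking each character:
  'l' at position 0: consonant
  'h' at position 1: consonant
  'g' at position 2: consonant
  'h' at position 3: consonant
  'i' at position 4: vowel (running total: 1)
  'a' at position 5: vowel (running total: 2)
  'j' at position 6: consonant
  'd' at position 7: consonant
  'g' at position 8: consonant
Total vowels: 2

2


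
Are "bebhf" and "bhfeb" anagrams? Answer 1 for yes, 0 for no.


Strings: "bebhf", "bhfeb"
Sorted first:  bbefh
Sorted second: bbefh
Sorted forms match => anagrams

1


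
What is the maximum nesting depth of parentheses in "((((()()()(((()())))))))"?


Input: "((((()()()(((()())))))))"
Tracking depth:
  Position 0 '(': depth becomes 1
  Position 1 '(': depth becomes 2
  Position 2 '(': depth becomes 3
  Position 3 '(': depth becomes 4
  Position 4 '(': depth becomes 5
  Position 5 ')': depth becomes 4
  Position 6 '(': depth becomes 5
  Position 7 ')': depth becomes 4
  Position 8 '(': depth becomes 5
  Position 9 ')': depth becomes 4
  Position 10 '(': depth becomes 5
  Position 11 '(': depth becomes 6
  Position 12 '(': depth becomes 7
  Position 13 '(': depth becomes 8
  Position 14 ')': depth becomes 7
  Position 15 '(': depth becomes 8
  Position 16 ')': depth becomes 7
  Position 17 ')': depth becomes 6
  Position 18 ')': depth becomes 5
  Position 19 ')': depth becomes 4
  Position 20 ')': depth becomes 3
  Position 21 ')': depth becomes 2
  Position 22 ')': depth becomes 1
  Position 23 ')': depth becomes 0
Maximum depth reached: 8

8


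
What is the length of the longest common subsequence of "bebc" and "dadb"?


LCS of "bebc" and "dadb"
DP table:
           d    a    d    b
      0    0    0    0    0
  b   0    0    0    0    1
  e   0    0    0    0    1
  b   0    0    0    0    1
  c   0    0    0    0    1
LCS length = dp[4][4] = 1

1


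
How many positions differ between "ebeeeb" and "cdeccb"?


Comparing "ebeeeb" and "cdeccb" position by position:
  Position 0: 'e' vs 'c' => DIFFER
  Position 1: 'b' vs 'd' => DIFFER
  Position 2: 'e' vs 'e' => same
  Position 3: 'e' vs 'c' => DIFFER
  Position 4: 'e' vs 'c' => DIFFER
  Position 5: 'b' vs 'b' => same
Positions that differ: 4

4


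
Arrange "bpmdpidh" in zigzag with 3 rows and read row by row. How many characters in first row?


Zigzag "bpmdpidh" into 3 rows:
Placing characters:
  'b' => row 0
  'p' => row 1
  'm' => row 2
  'd' => row 1
  'p' => row 0
  'i' => row 1
  'd' => row 2
  'h' => row 1
Rows:
  Row 0: "bp"
  Row 1: "pdih"
  Row 2: "md"
First row length: 2

2


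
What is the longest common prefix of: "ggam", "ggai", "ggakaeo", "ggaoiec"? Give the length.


Words: ggam, ggai, ggakaeo, ggaoiec
  Position 0: all 'g' => match
  Position 1: all 'g' => match
  Position 2: all 'a' => match
  Position 3: ('m', 'i', 'k', 'o') => mismatch, stop
LCP = "gga" (length 3)

3


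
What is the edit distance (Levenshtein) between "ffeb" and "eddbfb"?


Computing edit distance: "ffeb" -> "eddbfb"
DP table:
           e    d    d    b    f    b
      0    1    2    3    4    5    6
  f   1    1    2    3    4    4    5
  f   2    2    2    3    4    4    5
  e   3    2    3    3    4    5    5
  b   4    3    3    4    3    4    5
Edit distance = dp[4][6] = 5

5


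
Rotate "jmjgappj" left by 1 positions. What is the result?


Input: "jmjgappj", rotate left by 1
First 1 characters: "j"
Remaining characters: "mjgappj"
Concatenate remaining + first: "mjgappj" + "j" = "mjgappjj"

mjgappjj


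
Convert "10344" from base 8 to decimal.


Input: "10344" in base 8
Positional expansion:
  Digit '1' (value 1) x 8^4 = 4096
  Digit '0' (value 0) x 8^3 = 0
  Digit '3' (value 3) x 8^2 = 192
  Digit '4' (value 4) x 8^1 = 32
  Digit '4' (value 4) x 8^0 = 4
Sum = 4324

4324


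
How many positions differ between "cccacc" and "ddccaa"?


Comparing "cccacc" and "ddccaa" position by position:
  Position 0: 'c' vs 'd' => DIFFER
  Position 1: 'c' vs 'd' => DIFFER
  Position 2: 'c' vs 'c' => same
  Position 3: 'a' vs 'c' => DIFFER
  Position 4: 'c' vs 'a' => DIFFER
  Position 5: 'c' vs 'a' => DIFFER
Positions that differ: 5

5


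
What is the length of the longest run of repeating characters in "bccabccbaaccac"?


Input: "bccabccbaaccac"
Scanning for longest run:
  Position 1 ('c'): new char, reset run to 1
  Position 2 ('c'): continues run of 'c', length=2
  Position 3 ('a'): new char, reset run to 1
  Position 4 ('b'): new char, reset run to 1
  Position 5 ('c'): new char, reset run to 1
  Position 6 ('c'): continues run of 'c', length=2
  Position 7 ('b'): new char, reset run to 1
  Position 8 ('a'): new char, reset run to 1
  Position 9 ('a'): continues run of 'a', length=2
  Position 10 ('c'): new char, reset run to 1
  Position 11 ('c'): continues run of 'c', length=2
  Position 12 ('a'): new char, reset run to 1
  Position 13 ('c'): new char, reset run to 1
Longest run: 'c' with length 2

2


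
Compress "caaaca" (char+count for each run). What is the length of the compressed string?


Input: caaaca
Runs:
  'c' x 1 => "c1"
  'a' x 3 => "a3"
  'c' x 1 => "c1"
  'a' x 1 => "a1"
Compressed: "c1a3c1a1"
Compressed length: 8

8


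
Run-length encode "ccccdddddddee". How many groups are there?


Input: ccccdddddddee
Scanning for consecutive runs:
  Group 1: 'c' x 4 (positions 0-3)
  Group 2: 'd' x 7 (positions 4-10)
  Group 3: 'e' x 2 (positions 11-12)
Total groups: 3

3


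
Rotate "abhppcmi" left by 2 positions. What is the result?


Input: "abhppcmi", rotate left by 2
First 2 characters: "ab"
Remaining characters: "hppcmi"
Concatenate remaining + first: "hppcmi" + "ab" = "hppcmiab"

hppcmiab


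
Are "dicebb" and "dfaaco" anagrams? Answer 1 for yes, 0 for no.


Strings: "dicebb", "dfaaco"
Sorted first:  bbcdei
Sorted second: aacdfo
Differ at position 0: 'b' vs 'a' => not anagrams

0


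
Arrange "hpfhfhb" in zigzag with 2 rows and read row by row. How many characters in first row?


Zigzag "hpfhfhb" into 2 rows:
Placing characters:
  'h' => row 0
  'p' => row 1
  'f' => row 0
  'h' => row 1
  'f' => row 0
  'h' => row 1
  'b' => row 0
Rows:
  Row 0: "hffb"
  Row 1: "phh"
First row length: 4

4


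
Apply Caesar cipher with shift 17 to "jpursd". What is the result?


Caesar cipher: shift "jpursd" by 17
  'j' (pos 9) + 17 = pos 0 = 'a'
  'p' (pos 15) + 17 = pos 6 = 'g'
  'u' (pos 20) + 17 = pos 11 = 'l'
  'r' (pos 17) + 17 = pos 8 = 'i'
  's' (pos 18) + 17 = pos 9 = 'j'
  'd' (pos 3) + 17 = pos 20 = 'u'
Result: agliju

agliju


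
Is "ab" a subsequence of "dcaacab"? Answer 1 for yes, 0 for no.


Check if "ab" is a subsequence of "dcaacab"
Greedy scan:
  Position 0 ('d'): no match needed
  Position 1 ('c'): no match needed
  Position 2 ('a'): matches sub[0] = 'a'
  Position 3 ('a'): no match needed
  Position 4 ('c'): no match needed
  Position 5 ('a'): no match needed
  Position 6 ('b'): matches sub[1] = 'b'
All 2 characters matched => is a subsequence

1


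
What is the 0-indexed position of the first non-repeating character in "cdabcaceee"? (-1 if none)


Input: cdabcaceee
Character frequencies:
  'a': 2
  'b': 1
  'c': 3
  'd': 1
  'e': 3
Scanning left to right for freq == 1:
  Position 0 ('c'): freq=3, skip
  Position 1 ('d'): unique! => answer = 1

1


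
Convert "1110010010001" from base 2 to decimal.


Input: "1110010010001" in base 2
Positional expansion:
  Digit '1' (value 1) x 2^12 = 4096
  Digit '1' (value 1) x 2^11 = 2048
  Digit '1' (value 1) x 2^10 = 1024
  Digit '0' (value 0) x 2^9 = 0
  Digit '0' (value 0) x 2^8 = 0
  Digit '1' (value 1) x 2^7 = 128
  Digit '0' (value 0) x 2^6 = 0
  Digit '0' (value 0) x 2^5 = 0
  Digit '1' (value 1) x 2^4 = 16
  Digit '0' (value 0) x 2^3 = 0
  Digit '0' (value 0) x 2^2 = 0
  Digit '0' (value 0) x 2^1 = 0
  Digit '1' (value 1) x 2^0 = 1
Sum = 7313

7313


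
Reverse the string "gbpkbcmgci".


Input: gbpkbcmgci
Reading characters right to left:
  Position 9: 'i'
  Position 8: 'c'
  Position 7: 'g'
  Position 6: 'm'
  Position 5: 'c'
  Position 4: 'b'
  Position 3: 'k'
  Position 2: 'p'
  Position 1: 'b'
  Position 0: 'g'
Reversed: icgmcbkpbg

icgmcbkpbg


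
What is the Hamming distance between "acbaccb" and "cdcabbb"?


Comparing "acbaccb" and "cdcabbb" position by position:
  Position 0: 'a' vs 'c' => differ
  Position 1: 'c' vs 'd' => differ
  Position 2: 'b' vs 'c' => differ
  Position 3: 'a' vs 'a' => same
  Position 4: 'c' vs 'b' => differ
  Position 5: 'c' vs 'b' => differ
  Position 6: 'b' vs 'b' => same
Total differences (Hamming distance): 5

5


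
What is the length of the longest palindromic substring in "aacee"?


Input: "aacee"
Checking substrings for palindromes:
  [0:2] "aa" (len 2) => palindrome
  [3:5] "ee" (len 2) => palindrome
Longest palindromic substring: "aa" with length 2

2


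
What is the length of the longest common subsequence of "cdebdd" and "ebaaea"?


LCS of "cdebdd" and "ebaaea"
DP table:
           e    b    a    a    e    a
      0    0    0    0    0    0    0
  c   0    0    0    0    0    0    0
  d   0    0    0    0    0    0    0
  e   0    1    1    1    1    1    1
  b   0    1    2    2    2    2    2
  d   0    1    2    2    2    2    2
  d   0    1    2    2    2    2    2
LCS length = dp[6][6] = 2

2


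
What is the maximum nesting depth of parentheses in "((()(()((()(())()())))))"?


Input: "((()(()((()(())()())))))"
Tracking depth:
  Position 0 '(': depth becomes 1
  Position 1 '(': depth becomes 2
  Position 2 '(': depth becomes 3
  Position 3 ')': depth becomes 2
  Position 4 '(': depth becomes 3
  Position 5 '(': depth becomes 4
  Position 6 ')': depth becomes 3
  Position 7 '(': depth becomes 4
  Position 8 '(': depth becomes 5
  Position 9 '(': depth becomes 6
  Position 10 ')': depth becomes 5
  Position 11 '(': depth becomes 6
  Position 12 '(': depth becomes 7
  Position 13 ')': depth becomes 6
  Position 14 ')': depth becomes 5
  Position 15 '(': depth becomes 6
  Position 16 ')': depth becomes 5
  Position 17 '(': depth becomes 6
  Position 18 ')': depth becomes 5
  Position 19 ')': depth becomes 4
  Position 20 ')': depth becomes 3
  Position 21 ')': depth becomes 2
  Position 22 ')': depth becomes 1
  Position 23 ')': depth becomes 0
Maximum depth reached: 7

7


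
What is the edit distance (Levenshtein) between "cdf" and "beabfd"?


Computing edit distance: "cdf" -> "beabfd"
DP table:
           b    e    a    b    f    d
      0    1    2    3    4    5    6
  c   1    1    2    3    4    5    6
  d   2    2    2    3    4    5    5
  f   3    3    3    3    4    4    5
Edit distance = dp[3][6] = 5

5


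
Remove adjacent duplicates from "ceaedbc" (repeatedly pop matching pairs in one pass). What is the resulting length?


Input: ceaedbc
Stack-based adjacent duplicate removal:
  Read 'c': push. Stack: c
  Read 'e': push. Stack: ce
  Read 'a': push. Stack: cea
  Read 'e': push. Stack: ceae
  Read 'd': push. Stack: ceaed
  Read 'b': push. Stack: ceaedb
  Read 'c': push. Stack: ceaedbc
Final stack: "ceaedbc" (length 7)

7


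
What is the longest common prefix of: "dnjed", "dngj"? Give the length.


Words: dnjed, dngj
  Position 0: all 'd' => match
  Position 1: all 'n' => match
  Position 2: ('j', 'g') => mismatch, stop
LCP = "dn" (length 2)

2


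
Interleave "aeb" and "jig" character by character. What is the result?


Interleaving "aeb" and "jig":
  Position 0: 'a' from first, 'j' from second => "aj"
  Position 1: 'e' from first, 'i' from second => "ei"
  Position 2: 'b' from first, 'g' from second => "bg"
Result: ajeibg

ajeibg


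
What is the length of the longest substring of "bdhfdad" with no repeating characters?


Input: "bdhfdad"
Sliding window (track last position of each char):
  Position 0 ('b'): window [0,0] length 1 -- new best
  Position 1 ('d'): window [0,1] length 2 -- new best
  Position 2 ('h'): window [0,2] length 3 -- new best
  Position 3 ('f'): window [0,3] length 4 -- new best
  Position 4 ('d'): repeat (last at 1), move window start to 2
  Position 4 ('d'): window [2,4] length 3
  Position 5 ('a'): window [2,5] length 4
  Position 6 ('d'): repeat (last at 4), move window start to 5
  Position 6 ('d'): window [5,6] length 2
Longest substring with no repeats: "bdhf" with length 4

4


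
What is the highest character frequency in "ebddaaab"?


Input: ebddaaab
Character counts:
  'a': 3
  'b': 2
  'd': 2
  'e': 1
Maximum frequency: 3

3


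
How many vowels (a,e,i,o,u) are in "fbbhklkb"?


Input: fbbhklkb
Checking each character:
  'f' at position 0: consonant
  'b' at position 1: consonant
  'b' at position 2: consonant
  'h' at position 3: consonant
  'k' at position 4: consonant
  'l' at position 5: consonant
  'k' at position 6: consonant
  'b' at position 7: consonant
Total vowels: 0

0


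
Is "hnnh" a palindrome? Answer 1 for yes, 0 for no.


Input: hnnh
Reversed: hnnh
  Compare pos 0 ('h') with pos 3 ('h'): match
  Compare pos 1 ('n') with pos 2 ('n'): match
Result: palindrome

1


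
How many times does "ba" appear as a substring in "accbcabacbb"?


Searching for "ba" in "accbcabacbb"
Scanning each position:
  Position 0: "ac" => no
  Position 1: "cc" => no
  Position 2: "cb" => no
  Position 3: "bc" => no
  Position 4: "ca" => no
  Position 5: "ab" => no
  Position 6: "ba" => MATCH
  Position 7: "ac" => no
  Position 8: "cb" => no
  Position 9: "bb" => no
Total occurrences: 1

1


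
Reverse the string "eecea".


Input: eecea
Reading characters right to left:
  Position 4: 'a'
  Position 3: 'e'
  Position 2: 'c'
  Position 1: 'e'
  Position 0: 'e'
Reversed: aecee

aecee


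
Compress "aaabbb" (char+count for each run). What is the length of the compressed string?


Input: aaabbb
Runs:
  'a' x 3 => "a3"
  'b' x 3 => "b3"
Compressed: "a3b3"
Compressed length: 4

4


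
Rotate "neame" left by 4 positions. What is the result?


Input: "neame", rotate left by 4
First 4 characters: "neam"
Remaining characters: "e"
Concatenate remaining + first: "e" + "neam" = "eneam"

eneam


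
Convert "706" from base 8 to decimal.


Input: "706" in base 8
Positional expansion:
  Digit '7' (value 7) x 8^2 = 448
  Digit '0' (value 0) x 8^1 = 0
  Digit '6' (value 6) x 8^0 = 6
Sum = 454

454


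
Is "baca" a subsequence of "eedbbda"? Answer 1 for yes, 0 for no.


Check if "baca" is a subsequence of "eedbbda"
Greedy scan:
  Position 0 ('e'): no match needed
  Position 1 ('e'): no match needed
  Position 2 ('d'): no match needed
  Position 3 ('b'): matches sub[0] = 'b'
  Position 4 ('b'): no match needed
  Position 5 ('d'): no match needed
  Position 6 ('a'): matches sub[1] = 'a'
Only matched 2/4 characters => not a subsequence

0


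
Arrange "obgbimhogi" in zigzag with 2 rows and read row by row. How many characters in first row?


Zigzag "obgbimhogi" into 2 rows:
Placing characters:
  'o' => row 0
  'b' => row 1
  'g' => row 0
  'b' => row 1
  'i' => row 0
  'm' => row 1
  'h' => row 0
  'o' => row 1
  'g' => row 0
  'i' => row 1
Rows:
  Row 0: "ogihg"
  Row 1: "bbmoi"
First row length: 5

5


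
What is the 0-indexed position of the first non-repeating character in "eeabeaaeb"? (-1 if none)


Input: eeabeaaeb
Character frequencies:
  'a': 3
  'b': 2
  'e': 4
Scanning left to right for freq == 1:
  Position 0 ('e'): freq=4, skip
  Position 1 ('e'): freq=4, skip
  Position 2 ('a'): freq=3, skip
  Position 3 ('b'): freq=2, skip
  Position 4 ('e'): freq=4, skip
  Position 5 ('a'): freq=3, skip
  Position 6 ('a'): freq=3, skip
  Position 7 ('e'): freq=4, skip
  Position 8 ('b'): freq=2, skip
  No unique character found => answer = -1

-1


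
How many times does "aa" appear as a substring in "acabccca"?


Searching for "aa" in "acabccca"
Scanning each position:
  Position 0: "ac" => no
  Position 1: "ca" => no
  Position 2: "ab" => no
  Position 3: "bc" => no
  Position 4: "cc" => no
  Position 5: "cc" => no
  Position 6: "ca" => no
Total occurrences: 0

0


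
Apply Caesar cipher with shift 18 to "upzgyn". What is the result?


Caesar cipher: shift "upzgyn" by 18
  'u' (pos 20) + 18 = pos 12 = 'm'
  'p' (pos 15) + 18 = pos 7 = 'h'
  'z' (pos 25) + 18 = pos 17 = 'r'
  'g' (pos 6) + 18 = pos 24 = 'y'
  'y' (pos 24) + 18 = pos 16 = 'q'
  'n' (pos 13) + 18 = pos 5 = 'f'
Result: mhryqf

mhryqf


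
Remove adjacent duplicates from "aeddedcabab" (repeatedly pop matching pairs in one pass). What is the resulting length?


Input: aeddedcabab
Stack-based adjacent duplicate removal:
  Read 'a': push. Stack: a
  Read 'e': push. Stack: ae
  Read 'd': push. Stack: aed
  Read 'd': matches stack top 'd' => pop. Stack: ae
  Read 'e': matches stack top 'e' => pop. Stack: a
  Read 'd': push. Stack: ad
  Read 'c': push. Stack: adc
  Read 'a': push. Stack: adca
  Read 'b': push. Stack: adcab
  Read 'a': push. Stack: adcaba
  Read 'b': push. Stack: adcabab
Final stack: "adcabab" (length 7)

7


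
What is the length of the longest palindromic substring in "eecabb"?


Input: "eecabb"
Checking substrings for palindromes:
  [0:2] "ee" (len 2) => palindrome
  [4:6] "bb" (len 2) => palindrome
Longest palindromic substring: "ee" with length 2

2


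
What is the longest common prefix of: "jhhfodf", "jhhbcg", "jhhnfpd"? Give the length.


Words: jhhfodf, jhhbcg, jhhnfpd
  Position 0: all 'j' => match
  Position 1: all 'h' => match
  Position 2: all 'h' => match
  Position 3: ('f', 'b', 'n') => mismatch, stop
LCP = "jhh" (length 3)

3


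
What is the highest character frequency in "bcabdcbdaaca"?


Input: bcabdcbdaaca
Character counts:
  'a': 4
  'b': 3
  'c': 3
  'd': 2
Maximum frequency: 4

4


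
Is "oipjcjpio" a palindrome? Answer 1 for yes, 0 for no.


Input: oipjcjpio
Reversed: oipjcjpio
  Compare pos 0 ('o') with pos 8 ('o'): match
  Compare pos 1 ('i') with pos 7 ('i'): match
  Compare pos 2 ('p') with pos 6 ('p'): match
  Compare pos 3 ('j') with pos 5 ('j'): match
Result: palindrome

1


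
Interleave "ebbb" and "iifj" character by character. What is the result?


Interleaving "ebbb" and "iifj":
  Position 0: 'e' from first, 'i' from second => "ei"
  Position 1: 'b' from first, 'i' from second => "bi"
  Position 2: 'b' from first, 'f' from second => "bf"
  Position 3: 'b' from first, 'j' from second => "bj"
Result: eibibfbj

eibibfbj


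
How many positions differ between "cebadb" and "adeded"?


Comparing "cebadb" and "adeded" position by position:
  Position 0: 'c' vs 'a' => DIFFER
  Position 1: 'e' vs 'd' => DIFFER
  Position 2: 'b' vs 'e' => DIFFER
  Position 3: 'a' vs 'd' => DIFFER
  Position 4: 'd' vs 'e' => DIFFER
  Position 5: 'b' vs 'd' => DIFFER
Positions that differ: 6

6


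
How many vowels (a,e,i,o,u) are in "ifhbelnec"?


Input: ifhbelnec
Checking each character:
  'i' at position 0: vowel (running total: 1)
  'f' at position 1: consonant
  'h' at position 2: consonant
  'b' at position 3: consonant
  'e' at position 4: vowel (running total: 2)
  'l' at position 5: consonant
  'n' at position 6: consonant
  'e' at position 7: vowel (running total: 3)
  'c' at position 8: consonant
Total vowels: 3

3


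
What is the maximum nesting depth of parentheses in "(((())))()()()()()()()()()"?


Input: "(((())))()()()()()()()()()"
Tracking depth:
  Position 0 '(': depth becomes 1
  Position 1 '(': depth becomes 2
  Position 2 '(': depth becomes 3
  Position 3 '(': depth becomes 4
  Position 4 ')': depth becomes 3
  Position 5 ')': depth becomes 2
  Position 6 ')': depth becomes 1
  Position 7 ')': depth becomes 0
  Position 8 '(': depth becomes 1
  Position 9 ')': depth becomes 0
  Position 10 '(': depth becomes 1
  Position 11 ')': depth becomes 0
  Position 12 '(': depth becomes 1
  Position 13 ')': depth becomes 0
  Position 14 '(': depth becomes 1
  Position 15 ')': depth becomes 0
  Position 16 '(': depth becomes 1
  Position 17 ')': depth becomes 0
  Position 18 '(': depth becomes 1
  Position 19 ')': depth becomes 0
  Position 20 '(': depth becomes 1
  Position 21 ')': depth becomes 0
  Position 22 '(': depth becomes 1
  Position 23 ')': depth becomes 0
  Position 24 '(': depth becomes 1
  Position 25 ')': depth becomes 0
Maximum depth reached: 4

4


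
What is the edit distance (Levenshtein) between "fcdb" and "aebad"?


Computing edit distance: "fcdb" -> "aebad"
DP table:
           a    e    b    a    d
      0    1    2    3    4    5
  f   1    1    2    3    4    5
  c   2    2    2    3    4    5
  d   3    3    3    3    4    4
  b   4    4    4    3    4    5
Edit distance = dp[4][5] = 5

5


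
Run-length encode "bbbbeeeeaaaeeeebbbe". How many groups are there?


Input: bbbbeeeeaaaeeeebbbe
Scanning for consecutive runs:
  Group 1: 'b' x 4 (positions 0-3)
  Group 2: 'e' x 4 (positions 4-7)
  Group 3: 'a' x 3 (positions 8-10)
  Group 4: 'e' x 4 (positions 11-14)
  Group 5: 'b' x 3 (positions 15-17)
  Group 6: 'e' x 1 (positions 18-18)
Total groups: 6

6


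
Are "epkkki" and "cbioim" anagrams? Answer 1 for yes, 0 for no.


Strings: "epkkki", "cbioim"
Sorted first:  eikkkp
Sorted second: bciimo
Differ at position 0: 'e' vs 'b' => not anagrams

0


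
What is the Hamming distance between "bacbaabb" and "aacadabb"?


Comparing "bacbaabb" and "aacadabb" position by position:
  Position 0: 'b' vs 'a' => differ
  Position 1: 'a' vs 'a' => same
  Position 2: 'c' vs 'c' => same
  Position 3: 'b' vs 'a' => differ
  Position 4: 'a' vs 'd' => differ
  Position 5: 'a' vs 'a' => same
  Position 6: 'b' vs 'b' => same
  Position 7: 'b' vs 'b' => same
Total differences (Hamming distance): 3

3


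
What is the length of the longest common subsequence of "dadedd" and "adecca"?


LCS of "dadedd" and "adecca"
DP table:
           a    d    e    c    c    a
      0    0    0    0    0    0    0
  d   0    0    1    1    1    1    1
  a   0    1    1    1    1    1    2
  d   0    1    2    2    2    2    2
  e   0    1    2    3    3    3    3
  d   0    1    2    3    3    3    3
  d   0    1    2    3    3    3    3
LCS length = dp[6][6] = 3

3


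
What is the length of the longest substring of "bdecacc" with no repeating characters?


Input: "bdecacc"
Sliding window (track last position of each char):
  Position 0 ('b'): window [0,0] length 1 -- new best
  Position 1 ('d'): window [0,1] length 2 -- new best
  Position 2 ('e'): window [0,2] length 3 -- new best
  Position 3 ('c'): window [0,3] length 4 -- new best
  Position 4 ('a'): window [0,4] length 5 -- new best
  Position 5 ('c'): repeat (last at 3), move window start to 4
  Position 5 ('c'): window [4,5] length 2
  Position 6 ('c'): repeat (last at 5), move window start to 6
  Position 6 ('c'): window [6,6] length 1
Longest substring with no repeats: "bdeca" with length 5

5


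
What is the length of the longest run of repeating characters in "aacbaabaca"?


Input: "aacbaabaca"
Scanning for longest run:
  Position 1 ('a'): continues run of 'a', length=2
  Position 2 ('c'): new char, reset run to 1
  Position 3 ('b'): new char, reset run to 1
  Position 4 ('a'): new char, reset run to 1
  Position 5 ('a'): continues run of 'a', length=2
  Position 6 ('b'): new char, reset run to 1
  Position 7 ('a'): new char, reset run to 1
  Position 8 ('c'): new char, reset run to 1
  Position 9 ('a'): new char, reset run to 1
Longest run: 'a' with length 2

2


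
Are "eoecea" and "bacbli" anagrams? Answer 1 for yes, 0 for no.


Strings: "eoecea", "bacbli"
Sorted first:  aceeeo
Sorted second: abbcil
Differ at position 1: 'c' vs 'b' => not anagrams

0


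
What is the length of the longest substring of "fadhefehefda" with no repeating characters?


Input: "fadhefehefda"
Sliding window (track last position of each char):
  Position 0 ('f'): window [0,0] length 1 -- new best
  Position 1 ('a'): window [0,1] length 2 -- new best
  Position 2 ('d'): window [0,2] length 3 -- new best
  Position 3 ('h'): window [0,3] length 4 -- new best
  Position 4 ('e'): window [0,4] length 5 -- new best
  Position 5 ('f'): repeat (last at 0), move window start to 1
  Position 5 ('f'): window [1,5] length 5
  Position 6 ('e'): repeat (last at 4), move window start to 5
  Position 6 ('e'): window [5,6] length 2
  Position 7 ('h'): window [5,7] length 3
  Position 8 ('e'): repeat (last at 6), move window start to 7
  Position 8 ('e'): window [7,8] length 2
  Position 9 ('f'): window [7,9] length 3
  Position 10 ('d'): window [7,10] length 4
  Position 11 ('a'): window [7,11] length 5
Longest substring with no repeats: "fadhe" with length 5

5


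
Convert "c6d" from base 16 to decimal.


Input: "c6d" in base 16
Positional expansion:
  Digit 'c' (value 12) x 16^2 = 3072
  Digit '6' (value 6) x 16^1 = 96
  Digit 'd' (value 13) x 16^0 = 13
Sum = 3181

3181


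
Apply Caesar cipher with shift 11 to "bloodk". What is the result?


Caesar cipher: shift "bloodk" by 11
  'b' (pos 1) + 11 = pos 12 = 'm'
  'l' (pos 11) + 11 = pos 22 = 'w'
  'o' (pos 14) + 11 = pos 25 = 'z'
  'o' (pos 14) + 11 = pos 25 = 'z'
  'd' (pos 3) + 11 = pos 14 = 'o'
  'k' (pos 10) + 11 = pos 21 = 'v'
Result: mwzzov

mwzzov


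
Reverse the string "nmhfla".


Input: nmhfla
Reading characters right to left:
  Position 5: 'a'
  Position 4: 'l'
  Position 3: 'f'
  Position 2: 'h'
  Position 1: 'm'
  Position 0: 'n'
Reversed: alfhmn

alfhmn


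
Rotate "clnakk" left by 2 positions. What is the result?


Input: "clnakk", rotate left by 2
First 2 characters: "cl"
Remaining characters: "nakk"
Concatenate remaining + first: "nakk" + "cl" = "nakkcl"

nakkcl


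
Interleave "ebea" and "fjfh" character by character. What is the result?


Interleaving "ebea" and "fjfh":
  Position 0: 'e' from first, 'f' from second => "ef"
  Position 1: 'b' from first, 'j' from second => "bj"
  Position 2: 'e' from first, 'f' from second => "ef"
  Position 3: 'a' from first, 'h' from second => "ah"
Result: efbjefah

efbjefah


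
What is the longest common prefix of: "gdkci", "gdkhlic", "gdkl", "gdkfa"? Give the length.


Words: gdkci, gdkhlic, gdkl, gdkfa
  Position 0: all 'g' => match
  Position 1: all 'd' => match
  Position 2: all 'k' => match
  Position 3: ('c', 'h', 'l', 'f') => mismatch, stop
LCP = "gdk" (length 3)

3


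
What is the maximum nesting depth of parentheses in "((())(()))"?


Input: "((())(()))"
Tracking depth:
  Position 0 '(': depth becomes 1
  Position 1 '(': depth becomes 2
  Position 2 '(': depth becomes 3
  Position 3 ')': depth becomes 2
  Position 4 ')': depth becomes 1
  Position 5 '(': depth becomes 2
  Position 6 '(': depth becomes 3
  Position 7 ')': depth becomes 2
  Position 8 ')': depth becomes 1
  Position 9 ')': depth becomes 0
Maximum depth reached: 3

3


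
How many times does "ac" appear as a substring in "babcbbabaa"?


Searching for "ac" in "babcbbabaa"
Scanning each position:
  Position 0: "ba" => no
  Position 1: "ab" => no
  Position 2: "bc" => no
  Position 3: "cb" => no
  Position 4: "bb" => no
  Position 5: "ba" => no
  Position 6: "ab" => no
  Position 7: "ba" => no
  Position 8: "aa" => no
Total occurrences: 0

0


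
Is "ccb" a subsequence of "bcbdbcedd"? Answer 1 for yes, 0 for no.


Check if "ccb" is a subsequence of "bcbdbcedd"
Greedy scan:
  Position 0 ('b'): no match needed
  Position 1 ('c'): matches sub[0] = 'c'
  Position 2 ('b'): no match needed
  Position 3 ('d'): no match needed
  Position 4 ('b'): no match needed
  Position 5 ('c'): matches sub[1] = 'c'
  Position 6 ('e'): no match needed
  Position 7 ('d'): no match needed
  Position 8 ('d'): no match needed
Only matched 2/3 characters => not a subsequence

0


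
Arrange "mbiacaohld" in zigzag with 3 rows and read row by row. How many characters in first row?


Zigzag "mbiacaohld" into 3 rows:
Placing characters:
  'm' => row 0
  'b' => row 1
  'i' => row 2
  'a' => row 1
  'c' => row 0
  'a' => row 1
  'o' => row 2
  'h' => row 1
  'l' => row 0
  'd' => row 1
Rows:
  Row 0: "mcl"
  Row 1: "baahd"
  Row 2: "io"
First row length: 3

3


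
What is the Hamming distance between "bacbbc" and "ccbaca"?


Comparing "bacbbc" and "ccbaca" position by position:
  Position 0: 'b' vs 'c' => differ
  Position 1: 'a' vs 'c' => differ
  Position 2: 'c' vs 'b' => differ
  Position 3: 'b' vs 'a' => differ
  Position 4: 'b' vs 'c' => differ
  Position 5: 'c' vs 'a' => differ
Total differences (Hamming distance): 6

6


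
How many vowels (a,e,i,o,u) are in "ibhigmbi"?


Input: ibhigmbi
Checking each character:
  'i' at position 0: vowel (running total: 1)
  'b' at position 1: consonant
  'h' at position 2: consonant
  'i' at position 3: vowel (running total: 2)
  'g' at position 4: consonant
  'm' at position 5: consonant
  'b' at position 6: consonant
  'i' at position 7: vowel (running total: 3)
Total vowels: 3

3


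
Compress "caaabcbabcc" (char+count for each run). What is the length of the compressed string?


Input: caaabcbabcc
Runs:
  'c' x 1 => "c1"
  'a' x 3 => "a3"
  'b' x 1 => "b1"
  'c' x 1 => "c1"
  'b' x 1 => "b1"
  'a' x 1 => "a1"
  'b' x 1 => "b1"
  'c' x 2 => "c2"
Compressed: "c1a3b1c1b1a1b1c2"
Compressed length: 16

16


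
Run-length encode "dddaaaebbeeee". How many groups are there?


Input: dddaaaebbeeee
Scanning for consecutive runs:
  Group 1: 'd' x 3 (positions 0-2)
  Group 2: 'a' x 3 (positions 3-5)
  Group 3: 'e' x 1 (positions 6-6)
  Group 4: 'b' x 2 (positions 7-8)
  Group 5: 'e' x 4 (positions 9-12)
Total groups: 5

5


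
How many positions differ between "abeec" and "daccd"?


Comparing "abeec" and "daccd" position by position:
  Position 0: 'a' vs 'd' => DIFFER
  Position 1: 'b' vs 'a' => DIFFER
  Position 2: 'e' vs 'c' => DIFFER
  Position 3: 'e' vs 'c' => DIFFER
  Position 4: 'c' vs 'd' => DIFFER
Positions that differ: 5

5


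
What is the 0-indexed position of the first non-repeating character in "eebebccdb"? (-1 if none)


Input: eebebccdb
Character frequencies:
  'b': 3
  'c': 2
  'd': 1
  'e': 3
Scanning left to right for freq == 1:
  Position 0 ('e'): freq=3, skip
  Position 1 ('e'): freq=3, skip
  Position 2 ('b'): freq=3, skip
  Position 3 ('e'): freq=3, skip
  Position 4 ('b'): freq=3, skip
  Position 5 ('c'): freq=2, skip
  Position 6 ('c'): freq=2, skip
  Position 7 ('d'): unique! => answer = 7

7


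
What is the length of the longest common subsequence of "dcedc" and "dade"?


LCS of "dcedc" and "dade"
DP table:
           d    a    d    e
      0    0    0    0    0
  d   0    1    1    1    1
  c   0    1    1    1    1
  e   0    1    1    1    2
  d   0    1    1    2    2
  c   0    1    1    2    2
LCS length = dp[5][4] = 2

2


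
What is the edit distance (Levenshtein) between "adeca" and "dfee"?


Computing edit distance: "adeca" -> "dfee"
DP table:
           d    f    e    e
      0    1    2    3    4
  a   1    1    2    3    4
  d   2    1    2    3    4
  e   3    2    2    2    3
  c   4    3    3    3    3
  a   5    4    4    4    4
Edit distance = dp[5][4] = 4

4


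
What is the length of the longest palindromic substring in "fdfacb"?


Input: "fdfacb"
Checking substrings for palindromes:
  [0:3] "fdf" (len 3) => palindrome
Longest palindromic substring: "fdf" with length 3

3


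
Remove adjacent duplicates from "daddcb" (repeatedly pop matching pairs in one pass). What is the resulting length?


Input: daddcb
Stack-based adjacent duplicate removal:
  Read 'd': push. Stack: d
  Read 'a': push. Stack: da
  Read 'd': push. Stack: dad
  Read 'd': matches stack top 'd' => pop. Stack: da
  Read 'c': push. Stack: dac
  Read 'b': push. Stack: dacb
Final stack: "dacb" (length 4)

4


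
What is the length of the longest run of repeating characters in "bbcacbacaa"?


Input: "bbcacbacaa"
Scanning for longest run:
  Position 1 ('b'): continues run of 'b', length=2
  Position 2 ('c'): new char, reset run to 1
  Position 3 ('a'): new char, reset run to 1
  Position 4 ('c'): new char, reset run to 1
  Position 5 ('b'): new char, reset run to 1
  Position 6 ('a'): new char, reset run to 1
  Position 7 ('c'): new char, reset run to 1
  Position 8 ('a'): new char, reset run to 1
  Position 9 ('a'): continues run of 'a', length=2
Longest run: 'b' with length 2

2


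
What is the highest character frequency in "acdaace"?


Input: acdaace
Character counts:
  'a': 3
  'c': 2
  'd': 1
  'e': 1
Maximum frequency: 3

3


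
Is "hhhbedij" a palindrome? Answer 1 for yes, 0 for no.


Input: hhhbedij
Reversed: jidebhhh
  Compare pos 0 ('h') with pos 7 ('j'): MISMATCH
  Compare pos 1 ('h') with pos 6 ('i'): MISMATCH
  Compare pos 2 ('h') with pos 5 ('d'): MISMATCH
  Compare pos 3 ('b') with pos 4 ('e'): MISMATCH
Result: not a palindrome

0


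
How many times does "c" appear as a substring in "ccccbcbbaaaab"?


Searching for "c" in "ccccbcbbaaaab"
Scanning each position:
  Position 0: "c" => MATCH
  Position 1: "c" => MATCH
  Position 2: "c" => MATCH
  Position 3: "c" => MATCH
  Position 4: "b" => no
  Position 5: "c" => MATCH
  Position 6: "b" => no
  Position 7: "b" => no
  Position 8: "a" => no
  Position 9: "a" => no
  Position 10: "a" => no
  Position 11: "a" => no
  Position 12: "b" => no
Total occurrences: 5

5


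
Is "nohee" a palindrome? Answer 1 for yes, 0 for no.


Input: nohee
Reversed: eehon
  Compare pos 0 ('n') with pos 4 ('e'): MISMATCH
  Compare pos 1 ('o') with pos 3 ('e'): MISMATCH
Result: not a palindrome

0


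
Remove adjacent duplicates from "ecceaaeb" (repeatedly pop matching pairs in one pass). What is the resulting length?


Input: ecceaaeb
Stack-based adjacent duplicate removal:
  Read 'e': push. Stack: e
  Read 'c': push. Stack: ec
  Read 'c': matches stack top 'c' => pop. Stack: e
  Read 'e': matches stack top 'e' => pop. Stack: (empty)
  Read 'a': push. Stack: a
  Read 'a': matches stack top 'a' => pop. Stack: (empty)
  Read 'e': push. Stack: e
  Read 'b': push. Stack: eb
Final stack: "eb" (length 2)

2


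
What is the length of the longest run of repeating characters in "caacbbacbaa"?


Input: "caacbbacbaa"
Scanning for longest run:
  Position 1 ('a'): new char, reset run to 1
  Position 2 ('a'): continues run of 'a', length=2
  Position 3 ('c'): new char, reset run to 1
  Position 4 ('b'): new char, reset run to 1
  Position 5 ('b'): continues run of 'b', length=2
  Position 6 ('a'): new char, reset run to 1
  Position 7 ('c'): new char, reset run to 1
  Position 8 ('b'): new char, reset run to 1
  Position 9 ('a'): new char, reset run to 1
  Position 10 ('a'): continues run of 'a', length=2
Longest run: 'a' with length 2

2


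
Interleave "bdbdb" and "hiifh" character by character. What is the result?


Interleaving "bdbdb" and "hiifh":
  Position 0: 'b' from first, 'h' from second => "bh"
  Position 1: 'd' from first, 'i' from second => "di"
  Position 2: 'b' from first, 'i' from second => "bi"
  Position 3: 'd' from first, 'f' from second => "df"
  Position 4: 'b' from first, 'h' from second => "bh"
Result: bhdibidfbh

bhdibidfbh


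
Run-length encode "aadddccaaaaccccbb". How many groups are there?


Input: aadddccaaaaccccbb
Scanning for consecutive runs:
  Group 1: 'a' x 2 (positions 0-1)
  Group 2: 'd' x 3 (positions 2-4)
  Group 3: 'c' x 2 (positions 5-6)
  Group 4: 'a' x 4 (positions 7-10)
  Group 5: 'c' x 4 (positions 11-14)
  Group 6: 'b' x 2 (positions 15-16)
Total groups: 6

6


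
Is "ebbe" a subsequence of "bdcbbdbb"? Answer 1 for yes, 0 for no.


Check if "ebbe" is a subsequence of "bdcbbdbb"
Greedy scan:
  Position 0 ('b'): no match needed
  Position 1 ('d'): no match needed
  Position 2 ('c'): no match needed
  Position 3 ('b'): no match needed
  Position 4 ('b'): no match needed
  Position 5 ('d'): no match needed
  Position 6 ('b'): no match needed
  Position 7 ('b'): no match needed
Only matched 0/4 characters => not a subsequence

0


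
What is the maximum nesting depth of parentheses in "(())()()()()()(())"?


Input: "(())()()()()()(())"
Tracking depth:
  Position 0 '(': depth becomes 1
  Position 1 '(': depth becomes 2
  Position 2 ')': depth becomes 1
  Position 3 ')': depth becomes 0
  Position 4 '(': depth becomes 1
  Position 5 ')': depth becomes 0
  Position 6 '(': depth becomes 1
  Position 7 ')': depth becomes 0
  Position 8 '(': depth becomes 1
  Position 9 ')': depth becomes 0
  Position 10 '(': depth becomes 1
  Position 11 ')': depth becomes 0
  Position 12 '(': depth becomes 1
  Position 13 ')': depth becomes 0
  Position 14 '(': depth becomes 1
  Position 15 '(': depth becomes 2
  Position 16 ')': depth becomes 1
  Position 17 ')': depth becomes 0
Maximum depth reached: 2

2


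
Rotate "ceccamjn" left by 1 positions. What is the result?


Input: "ceccamjn", rotate left by 1
First 1 characters: "c"
Remaining characters: "eccamjn"
Concatenate remaining + first: "eccamjn" + "c" = "eccamjnc"

eccamjnc


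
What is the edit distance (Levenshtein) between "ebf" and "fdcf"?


Computing edit distance: "ebf" -> "fdcf"
DP table:
           f    d    c    f
      0    1    2    3    4
  e   1    1    2    3    4
  b   2    2    2    3    4
  f   3    2    3    3    3
Edit distance = dp[3][4] = 3

3


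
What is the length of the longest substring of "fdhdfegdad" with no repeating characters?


Input: "fdhdfegdad"
Sliding window (track last position of each char):
  Position 0 ('f'): window [0,0] length 1 -- new best
  Position 1 ('d'): window [0,1] length 2 -- new best
  Position 2 ('h'): window [0,2] length 3 -- new best
  Position 3 ('d'): repeat (last at 1), move window start to 2
  Position 3 ('d'): window [2,3] length 2
  Position 4 ('f'): window [2,4] length 3
  Position 5 ('e'): window [2,5] length 4 -- new best
  Position 6 ('g'): window [2,6] length 5 -- new best
  Position 7 ('d'): repeat (last at 3), move window start to 4
  Position 7 ('d'): window [4,7] length 4
  Position 8 ('a'): window [4,8] length 5
  Position 9 ('d'): repeat (last at 7), move window start to 8
  Position 9 ('d'): window [8,9] length 2
Longest substring with no repeats: "hdfeg" with length 5

5


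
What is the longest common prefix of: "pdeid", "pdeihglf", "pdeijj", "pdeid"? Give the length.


Words: pdeid, pdeihglf, pdeijj, pdeid
  Position 0: all 'p' => match
  Position 1: all 'd' => match
  Position 2: all 'e' => match
  Position 3: all 'i' => match
  Position 4: ('d', 'h', 'j', 'd') => mismatch, stop
LCP = "pdei" (length 4)

4


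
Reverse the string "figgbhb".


Input: figgbhb
Reading characters right to left:
  Position 6: 'b'
  Position 5: 'h'
  Position 4: 'b'
  Position 3: 'g'
  Position 2: 'g'
  Position 1: 'i'
  Position 0: 'f'
Reversed: bhbggif

bhbggif


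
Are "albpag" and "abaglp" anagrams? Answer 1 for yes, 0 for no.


Strings: "albpag", "abaglp"
Sorted first:  aabglp
Sorted second: aabglp
Sorted forms match => anagrams

1


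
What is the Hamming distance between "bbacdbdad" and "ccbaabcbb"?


Comparing "bbacdbdad" and "ccbaabcbb" position by position:
  Position 0: 'b' vs 'c' => differ
  Position 1: 'b' vs 'c' => differ
  Position 2: 'a' vs 'b' => differ
  Position 3: 'c' vs 'a' => differ
  Position 4: 'd' vs 'a' => differ
  Position 5: 'b' vs 'b' => same
  Position 6: 'd' vs 'c' => differ
  Position 7: 'a' vs 'b' => differ
  Position 8: 'd' vs 'b' => differ
Total differences (Hamming distance): 8

8


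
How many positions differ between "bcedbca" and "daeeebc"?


Comparing "bcedbca" and "daeeebc" position by position:
  Position 0: 'b' vs 'd' => DIFFER
  Position 1: 'c' vs 'a' => DIFFER
  Position 2: 'e' vs 'e' => same
  Position 3: 'd' vs 'e' => DIFFER
  Position 4: 'b' vs 'e' => DIFFER
  Position 5: 'c' vs 'b' => DIFFER
  Position 6: 'a' vs 'c' => DIFFER
Positions that differ: 6

6


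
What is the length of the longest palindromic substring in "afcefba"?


Input: "afcefba"
Checking substrings for palindromes:
  No multi-char palindromic substrings found
Longest palindromic substring: "a" with length 1

1


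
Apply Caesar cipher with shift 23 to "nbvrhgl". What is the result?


Caesar cipher: shift "nbvrhgl" by 23
  'n' (pos 13) + 23 = pos 10 = 'k'
  'b' (pos 1) + 23 = pos 24 = 'y'
  'v' (pos 21) + 23 = pos 18 = 's'
  'r' (pos 17) + 23 = pos 14 = 'o'
  'h' (pos 7) + 23 = pos 4 = 'e'
  'g' (pos 6) + 23 = pos 3 = 'd'
  'l' (pos 11) + 23 = pos 8 = 'i'
Result: kysoedi

kysoedi
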